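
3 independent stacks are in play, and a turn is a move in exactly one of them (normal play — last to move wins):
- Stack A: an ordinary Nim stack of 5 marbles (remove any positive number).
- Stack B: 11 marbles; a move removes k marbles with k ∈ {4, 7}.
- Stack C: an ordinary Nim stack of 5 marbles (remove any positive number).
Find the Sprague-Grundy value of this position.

0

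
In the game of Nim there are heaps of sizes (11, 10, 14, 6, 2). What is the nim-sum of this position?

Write each in binary and XOR column by column:
  1011  (11)
  1010  (10)
  1110  (14)
  0110  (6)
  0010  (2)
  ----
  1011  (11)

11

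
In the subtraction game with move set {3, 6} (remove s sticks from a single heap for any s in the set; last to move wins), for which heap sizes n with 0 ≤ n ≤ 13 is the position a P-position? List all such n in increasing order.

0, 1, 2, 9, 10, 11

Build the Grundy sequence with g(k) = mex{g(k−s) : s ∈ {3, 6}, s ≤ k}:
k:     0  1  2  3  4  5  6  7  8  9 10 11 12 13
g(k):  0  0  0  1  1  1  2  2  2  0  0  0  1  1
The P-positions (g = 0) in 0..13 are 0, 1, 2, 9, 10, 11.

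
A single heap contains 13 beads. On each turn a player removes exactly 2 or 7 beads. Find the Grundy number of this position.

Compute g(0), g(1), … for moves {2, 7}:
k:     0  1  2  3  4  5  6  7  8  9 10 11 12 13
g(k):  0  0  1  1  0  0  1  1  2  0  0  1  1  0
So g(13) = 0.

0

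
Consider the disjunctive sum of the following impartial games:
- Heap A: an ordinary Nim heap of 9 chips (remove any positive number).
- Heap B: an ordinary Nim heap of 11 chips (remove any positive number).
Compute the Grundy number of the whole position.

Heap A is a plain Nim heap of size 9, so its Grundy value is 9.
Heap B is a plain Nim heap of size 11, so its Grundy value is 11.
By the Sprague-Grundy theorem, the Grundy value of a sum of independent games is the XOR of the component values.
Combined value = 9 ⊕ 11 = 2.

2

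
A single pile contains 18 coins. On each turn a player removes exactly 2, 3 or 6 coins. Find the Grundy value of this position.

0

Build the Grundy sequence with g(k) = mex{g(k−s) : s ∈ {2, 3, 6}, s ≤ k}:
k:     0  1  2  3  4  5  6  7  8  9 10 11 12 13 14 15 16 17 18
g(k):  0  0  1  1  2  0  3  1  2  0  0  1  1  2  0  3  1  2  0
So g(18) = 0.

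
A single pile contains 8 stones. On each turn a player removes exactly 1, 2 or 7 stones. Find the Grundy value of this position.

2

Build the Grundy sequence with g(k) = mex{g(k−s) : s ∈ {1, 2, 7}, s ≤ k}:
k:     0  1  2  3  4  5  6  7  8
g(k):  0  1  2  0  1  2  0  1  2
So g(8) = 2.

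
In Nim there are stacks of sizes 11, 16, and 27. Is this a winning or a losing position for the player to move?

Losing position

Write each in binary and XOR column by column:
  01011  (11)
  10000  (16)
  11011  (27)
  -----
  00000  (0)
The nim-sum is 0, so this is a P-position: the player to move is in a losing position under optimal play.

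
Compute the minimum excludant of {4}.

0

0 is not in the set, so the mex is 0.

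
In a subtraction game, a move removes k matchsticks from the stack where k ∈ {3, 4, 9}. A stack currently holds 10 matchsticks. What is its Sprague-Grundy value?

1

Compute g(0), g(1), … for moves {3, 4, 9}:
k:     0  1  2  3  4  5  6  7  8  9 10
g(k):  0  0  0  1  1  1  2  0  0  3  1
So g(10) = 1.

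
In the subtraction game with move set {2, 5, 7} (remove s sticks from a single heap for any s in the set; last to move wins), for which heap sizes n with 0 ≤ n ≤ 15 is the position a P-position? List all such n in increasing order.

Build the Grundy sequence with g(k) = mex{g(k−s) : s ∈ {2, 5, 7}, s ≤ k}:
k:     0  1  2  3  4  5  6  7  8  9 10 11 12 13 14 15
g(k):  0  0  1  1  0  2  1  3  2  2  0  3  1  0  0  1
The P-positions (g = 0) in 0..15 are 0, 1, 4, 10, 13, 14.

0, 1, 4, 10, 13, 14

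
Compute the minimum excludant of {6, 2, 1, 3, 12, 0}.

The values 0, 1, 2, 3 are all present; 4 is the first non-negative integer missing from the set.

4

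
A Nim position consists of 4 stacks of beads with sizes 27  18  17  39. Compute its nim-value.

Bitwise XOR of the heap sizes:
  011011  (27)
  010010  (18)
  010001  (17)
  100111  (39)
  ------
  111111  (63)

63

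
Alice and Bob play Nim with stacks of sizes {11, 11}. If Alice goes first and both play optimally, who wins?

Bob wins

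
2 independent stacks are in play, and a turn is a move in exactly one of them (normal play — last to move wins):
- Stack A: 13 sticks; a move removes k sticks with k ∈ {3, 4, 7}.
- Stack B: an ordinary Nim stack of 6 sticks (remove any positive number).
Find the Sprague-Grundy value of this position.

7

For stack A, compute g(0), g(1), … with moves {3, 4, 7}:
g(0) = mex{} = 0
g(1) = mex{} = 0
g(2) = mex{} = 0
g(3) = mex{0} = 1
g(4) = mex{0} = 1
g(5) = mex{0} = 1
g(6) = mex{0,1} = 2
g(7) = mex{0,1} = 2
g(8) = mex{0,1} = 2
g(9) = mex{0,1,2} = 3
g(10) = mex{1,2} = 0
g(11) = mex{1,2} = 0
g(12) = mex{1,2,3} = 0
g(13) = mex{0,2,3} = 1
So g(13) = 1.
Stack B is a plain Nim stack of size 6, so its Grundy value is 6.
The value of a disjunctive sum is the nim-sum of the parts.
Combined value = 1 XOR 6 = 7.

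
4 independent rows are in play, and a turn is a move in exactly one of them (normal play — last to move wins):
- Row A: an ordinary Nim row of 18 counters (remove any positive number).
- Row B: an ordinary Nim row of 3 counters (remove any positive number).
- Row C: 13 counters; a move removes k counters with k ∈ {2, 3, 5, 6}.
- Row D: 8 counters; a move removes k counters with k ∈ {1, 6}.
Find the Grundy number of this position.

18

Row A is a plain Nim row of size 18, so its Grundy value is 18.
Row B is a plain Nim row of size 3, so its Grundy value is 3.
For row C, compute g(0), g(1), … with moves {2, 3, 5, 6}:
g(0) = mex{} = 0
g(1) = mex{} = 0
g(2) = mex{0} = 1
g(3) = mex{0} = 1
g(4) = mex{0,1} = 2
g(5) = mex{0,1} = 2
g(6) = mex{0,1,2} = 3
g(7) = mex{0,1,2} = 3
g(8) = mex{1,2,3} = 0
g(9) = mex{1,2,3} = 0
g(10) = mex{0,2,3} = 1
g(11) = mex{0,2,3} = 1
g(12) = mex{0,1,3} = 2
g(13) = mex{0,1,3} = 2
So g(13) = 2.
For row D, compute g(0), g(1), … with moves {1, 6}:
k:     0  1  2  3  4  5  6  7  8
g(k):  0  1  0  1  0  1  2  0  1
So g(8) = 1.
By the Sprague-Grundy theorem, the Grundy value of a sum of independent games is the XOR of the component values.
Combined value = 18 XOR 3 XOR 2 XOR 1 = 18.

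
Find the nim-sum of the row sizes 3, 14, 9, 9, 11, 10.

12

Nim-sum: 3 ^ 14 ^ 9 ^ 9 ^ 11 ^ 10 = 12.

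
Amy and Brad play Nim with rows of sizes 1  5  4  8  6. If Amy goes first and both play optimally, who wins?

Amy wins

In binary:
  0001  (1)
  0101  (5)
  0100  (4)
  1000  (8)
  0110  (6)
  ----
  1110  (14)
The nim-sum is 14 ≠ 0, so this is an N-position: the player to move can win; Amy has a winning move.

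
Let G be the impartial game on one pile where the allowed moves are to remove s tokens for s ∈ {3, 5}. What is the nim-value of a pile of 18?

0

Compute g(0), g(1), … for moves {3, 5}:
k:     0  1  2  3  4  5  6  7  8  9 10 11 12 13 14 15 16 17 18
g(k):  0  0  0  1  1  1  2  2  0  0  0  1  1  1  2  2  0  0  0
So g(18) = 0.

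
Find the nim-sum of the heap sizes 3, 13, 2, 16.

Compute the nim-sum pairwise:
3 ⊕ 13 = 14
14 ⊕ 2 = 12
12 ⊕ 16 = 28

28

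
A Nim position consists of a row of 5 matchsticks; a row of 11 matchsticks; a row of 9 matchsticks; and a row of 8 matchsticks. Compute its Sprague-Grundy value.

Nim-sum: 5 ⊕ 11 ⊕ 9 ⊕ 8 = 15.

15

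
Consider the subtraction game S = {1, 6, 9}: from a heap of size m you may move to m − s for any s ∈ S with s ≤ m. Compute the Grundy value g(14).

0

Compute g(0), g(1), … for moves {1, 6, 9}:
k:     0  1  2  3  4  5  6  7  8  9 10 11 12 13 14
g(k):  0  1  0  1  0  1  2  0  1  2  3  2  0  1  0
So g(14) = 0.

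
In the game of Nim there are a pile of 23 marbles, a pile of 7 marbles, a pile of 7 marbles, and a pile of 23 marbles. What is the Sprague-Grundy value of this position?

Nim-sum: 23 ^ 7 ^ 7 ^ 23 = 0.

0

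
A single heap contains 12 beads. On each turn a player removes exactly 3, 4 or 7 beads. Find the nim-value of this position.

0

Build the Grundy sequence with g(k) = mex{g(k−s) : s ∈ {3, 4, 7}, s ≤ k}:
g(0) = mex{} = 0
g(1) = mex{} = 0
g(2) = mex{} = 0
g(3) = mex{0} = 1
g(4) = mex{0} = 1
g(5) = mex{0} = 1
g(6) = mex{0,1} = 2
g(7) = mex{0,1} = 2
g(8) = mex{0,1} = 2
g(9) = mex{0,1,2} = 3
g(10) = mex{1,2} = 0
g(11) = mex{1,2} = 0
g(12) = mex{1,2,3} = 0
So g(12) = 0.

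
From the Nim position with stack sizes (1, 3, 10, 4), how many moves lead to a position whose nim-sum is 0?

1

In binary:
  0001  (1)
  0011  (3)
  1010  (10)
  0100  (4)
  ----
  1100  (12)
The overall nim-sum is X = 12. A stack of size p has a winning move iff p XOR X < p (reduce it to p XOR X).
  1: 1 XOR 12 = 13 ≥ 1 — no move.
  3: 3 XOR 12 = 15 ≥ 3 — no move.
  10: 10 XOR 12 = 6 < 10 — winning move (to 6).
  4: 4 XOR 12 = 8 ≥ 4 — no move.
That gives 1 winning move.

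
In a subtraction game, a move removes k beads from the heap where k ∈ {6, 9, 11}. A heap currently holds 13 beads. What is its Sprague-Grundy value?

2

Grundy values for subtraction set {6, 9, 11}:
g(0) = mex{} = 0
g(1) = mex{} = 0
g(2) = mex{} = 0
g(3) = mex{} = 0
g(4) = mex{} = 0
g(5) = mex{} = 0
g(6) = mex{0} = 1
g(7) = mex{0} = 1
g(8) = mex{0} = 1
g(9) = mex{0} = 1
g(10) = mex{0} = 1
g(11) = mex{0} = 1
g(12) = mex{0,1} = 2
g(13) = mex{0,1} = 2
So g(13) = 2.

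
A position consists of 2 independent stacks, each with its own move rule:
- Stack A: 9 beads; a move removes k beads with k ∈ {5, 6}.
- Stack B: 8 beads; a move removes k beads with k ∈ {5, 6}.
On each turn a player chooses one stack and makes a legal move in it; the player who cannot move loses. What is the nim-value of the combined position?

0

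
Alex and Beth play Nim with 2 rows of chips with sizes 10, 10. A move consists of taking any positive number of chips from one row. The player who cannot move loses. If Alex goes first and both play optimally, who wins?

Beth wins

Bitwise XOR of the heap sizes:
  1010  (10)
  1010  (10)
  ----
  0000  (0)
The nim-sum is 0, so this is a P-position: the player to move is in a losing position under optimal play; Alex is about to move from it and so loses — Beth wins.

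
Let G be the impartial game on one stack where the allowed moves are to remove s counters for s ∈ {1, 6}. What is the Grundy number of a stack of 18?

Compute g(0), g(1), … for moves {1, 6}:
k:     0  1  2  3  4  5  6  7  8  9 10 11 12 13 14 15 16 17 18
g(k):  0  1  0  1  0  1  2  0  1  0  1  0  1  2  0  1  0  1  0
So g(18) = 0.

0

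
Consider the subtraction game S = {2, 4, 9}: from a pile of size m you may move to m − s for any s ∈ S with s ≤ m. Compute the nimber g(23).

2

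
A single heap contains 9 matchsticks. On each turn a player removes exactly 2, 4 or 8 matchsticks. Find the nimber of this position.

1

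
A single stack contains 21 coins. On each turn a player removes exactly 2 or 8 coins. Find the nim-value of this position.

Grundy values for subtraction set {2, 8}:
k:     0  1  2  3  4  5  6  7  8  9 10 11 12 13 14 15 16 17 18 19 20 21
g(k):  0  0  1  1  0  0  1  1  2  2  0  0  1  1  0  0  1  1  2  2  0  0
So g(21) = 0.

0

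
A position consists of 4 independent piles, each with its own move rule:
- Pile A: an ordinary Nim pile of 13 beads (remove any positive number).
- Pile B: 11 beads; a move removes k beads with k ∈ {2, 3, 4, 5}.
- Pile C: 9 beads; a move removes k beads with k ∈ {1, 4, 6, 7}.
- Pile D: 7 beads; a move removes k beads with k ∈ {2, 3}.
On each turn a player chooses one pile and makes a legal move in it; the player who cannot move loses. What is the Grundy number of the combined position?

12

Pile A is a plain Nim pile of size 13, so its Grundy value is 13.
Build the Grundy sequence for pile B with g(k) = mex{g(k−s) : s ∈ {2, 3, 4, 5}, s ≤ k}:
g(0) = mex{} = 0
g(1) = mex{} = 0
g(2) = mex{0} = 1
g(3) = mex{0} = 1
g(4) = mex{0,1} = 2
g(5) = mex{0,1} = 2
g(6) = mex{0,1,2} = 3
g(7) = mex{1,2} = 0
g(8) = mex{1,2,3} = 0
g(9) = mex{0,2,3} = 1
g(10) = mex{0,2,3} = 1
g(11) = mex{0,1,3} = 2
So g(11) = 2.
For pile C, compute g(0), g(1), … with moves {1, 4, 6, 7}:
k:     0  1  2  3  4  5  6  7  8  9
g(k):  0  1  0  1  2  0  1  2  3  2
So g(9) = 2.
Build the Grundy sequence for pile D with g(k) = mex{g(k−s) : s ∈ {2, 3}, s ≤ k}:
k:     0  1  2  3  4  5  6  7
g(k):  0  0  1  1  2  0  0  1
So g(7) = 1.
The value of a disjunctive sum is the nim-sum of the parts.
Combined value = 13 ⊕ 2 ⊕ 2 ⊕ 1 = 12.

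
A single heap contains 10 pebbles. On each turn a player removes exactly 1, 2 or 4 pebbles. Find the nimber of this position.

1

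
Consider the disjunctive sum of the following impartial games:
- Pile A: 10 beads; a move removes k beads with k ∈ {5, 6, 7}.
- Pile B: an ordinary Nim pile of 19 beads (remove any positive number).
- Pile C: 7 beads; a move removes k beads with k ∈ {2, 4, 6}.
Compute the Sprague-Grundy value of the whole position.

18

Grundy values for pile A (subtraction set {5, 6, 7}):
g(0) = mex{} = 0
g(1) = mex{} = 0
g(2) = mex{} = 0
g(3) = mex{} = 0
g(4) = mex{} = 0
g(5) = mex{0} = 1
g(6) = mex{0} = 1
g(7) = mex{0} = 1
g(8) = mex{0} = 1
g(9) = mex{0} = 1
g(10) = mex{0,1} = 2
So g(10) = 2.
Pile B is a plain Nim pile of size 19, so its Grundy value is 19.
For pile C, compute g(0), g(1), … with moves {2, 4, 6}:
g(0) = mex{} = 0
g(1) = mex{} = 0
g(2) = mex{0} = 1
g(3) = mex{0} = 1
g(4) = mex{0,1} = 2
g(5) = mex{0,1} = 2
g(6) = mex{0,1,2} = 3
g(7) = mex{0,1,2} = 3
So g(7) = 3.
The value of a disjunctive sum is the nim-sum of the parts.
Combined value = 2 XOR 19 XOR 3 = 18.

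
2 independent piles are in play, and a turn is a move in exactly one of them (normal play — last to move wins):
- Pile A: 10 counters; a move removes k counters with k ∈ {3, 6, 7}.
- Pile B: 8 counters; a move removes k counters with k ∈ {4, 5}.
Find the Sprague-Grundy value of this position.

Build the Grundy sequence for pile A with g(k) = mex{g(k−s) : s ∈ {3, 6, 7}, s ≤ k}:
k:     0  1  2  3  4  5  6  7  8  9 10
g(k):  0  0  0  1  1  1  2  2  2  3  0
So g(10) = 0.
Grundy values for pile B (subtraction set {4, 5}):
g(0) = mex{} = 0
g(1) = mex{} = 0
g(2) = mex{} = 0
g(3) = mex{} = 0
g(4) = mex{0} = 1
g(5) = mex{0} = 1
g(6) = mex{0} = 1
g(7) = mex{0} = 1
g(8) = mex{0,1} = 2
So g(8) = 2.
The value of a disjunctive sum is the nim-sum of the parts.
Combined value = 0 XOR 2 = 2.

2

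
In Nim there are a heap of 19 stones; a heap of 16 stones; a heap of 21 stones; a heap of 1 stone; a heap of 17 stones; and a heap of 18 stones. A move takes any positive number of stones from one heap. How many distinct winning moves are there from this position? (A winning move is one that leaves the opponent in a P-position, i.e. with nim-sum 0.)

Nim-sum: 19 XOR 16 XOR 21 XOR 1 XOR 17 XOR 18 = 20.
The overall nim-sum is X = 20. A heap of size p has a winning move iff p XOR X < p (reduce it to p XOR X).
  19: 19 XOR 20 = 7 < 19 — winning move (to 7).
  16: 16 XOR 20 = 4 < 16 — winning move (to 4).
  21: 21 XOR 20 = 1 < 21 — winning move (to 1).
  1: 1 XOR 20 = 21 ≥ 1 — no move.
  17: 17 XOR 20 = 5 < 17 — winning move (to 5).
  18: 18 XOR 20 = 6 < 18 — winning move (to 6).
That gives 5 winning moves.

5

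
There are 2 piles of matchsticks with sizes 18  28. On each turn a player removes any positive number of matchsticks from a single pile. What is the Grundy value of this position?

14

Nim-sum: 18 ⊕ 28 = 14.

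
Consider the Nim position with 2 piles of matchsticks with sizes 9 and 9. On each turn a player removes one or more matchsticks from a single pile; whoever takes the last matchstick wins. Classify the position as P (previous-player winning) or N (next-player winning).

P-position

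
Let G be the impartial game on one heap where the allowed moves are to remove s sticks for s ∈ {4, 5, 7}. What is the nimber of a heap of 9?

2

Compute g(0), g(1), … for moves {4, 5, 7}:
g(0) = mex{} = 0
g(1) = mex{} = 0
g(2) = mex{} = 0
g(3) = mex{} = 0
g(4) = mex{0} = 1
g(5) = mex{0} = 1
g(6) = mex{0} = 1
g(7) = mex{0} = 1
g(8) = mex{0,1} = 2
g(9) = mex{0,1} = 2
So g(9) = 2.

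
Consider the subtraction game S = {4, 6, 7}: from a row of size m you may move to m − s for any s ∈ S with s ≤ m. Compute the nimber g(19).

Grundy values for subtraction set {4, 6, 7}:
k:     0  1  2  3  4  5  6  7  8  9 10 11 12 13 14 15 16 17 18 19
g(k):  0  0  0  0  1  1  1  1  2  2  2  0  0  0  0  1  1  1  1  2
So g(19) = 2.

2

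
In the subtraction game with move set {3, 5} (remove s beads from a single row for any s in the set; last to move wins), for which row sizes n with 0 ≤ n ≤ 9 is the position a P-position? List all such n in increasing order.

0, 1, 2, 8, 9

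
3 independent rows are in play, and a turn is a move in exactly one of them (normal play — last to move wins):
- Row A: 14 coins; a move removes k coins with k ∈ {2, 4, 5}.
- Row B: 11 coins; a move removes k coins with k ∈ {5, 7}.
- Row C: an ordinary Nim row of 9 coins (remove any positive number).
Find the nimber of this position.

For row A, compute g(0), g(1), … with moves {2, 4, 5}:
g(0) = mex{} = 0
g(1) = mex{} = 0
g(2) = mex{0} = 1
g(3) = mex{0} = 1
g(4) = mex{0,1} = 2
g(5) = mex{0,1} = 2
g(6) = mex{0,1,2} = 3
g(7) = mex{1,2} = 0
g(8) = mex{1,2,3} = 0
g(9) = mex{0,2} = 1
g(10) = mex{0,2,3} = 1
g(11) = mex{0,1,3} = 2
g(12) = mex{0,1} = 2
g(13) = mex{0,1,2} = 3
g(14) = mex{1,2} = 0
So g(14) = 0.
Build the Grundy sequence for row B with g(k) = mex{g(k−s) : s ∈ {5, 7}, s ≤ k}:
k:     0  1  2  3  4  5  6  7  8  9 10 11
g(k):  0  0  0  0  0  1  1  1  1  1  2  2
So g(11) = 2.
Row C is a plain Nim row of size 9, so its Grundy value is 9.
The value of a disjunctive sum is the nim-sum of the parts.
Combined value = 0 XOR 2 XOR 9 = 11.

11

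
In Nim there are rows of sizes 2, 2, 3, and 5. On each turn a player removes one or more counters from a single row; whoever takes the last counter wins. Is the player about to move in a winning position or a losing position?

Winning position

Write each in binary and XOR column by column:
  010  (2)
  010  (2)
  011  (3)
  101  (5)
  ---
  110  (6)
The nim-sum is 6 ≠ 0, so this is an N-position: the player to move can win.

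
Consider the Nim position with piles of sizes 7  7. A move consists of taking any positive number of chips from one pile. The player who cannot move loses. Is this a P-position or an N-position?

Compute the nim-sum pairwise:
7 ⊕ 7 = 0
The nim-sum is 0, so this is a P-position: the player to move is in a losing position under optimal play.

P-position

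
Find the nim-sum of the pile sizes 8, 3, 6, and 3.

14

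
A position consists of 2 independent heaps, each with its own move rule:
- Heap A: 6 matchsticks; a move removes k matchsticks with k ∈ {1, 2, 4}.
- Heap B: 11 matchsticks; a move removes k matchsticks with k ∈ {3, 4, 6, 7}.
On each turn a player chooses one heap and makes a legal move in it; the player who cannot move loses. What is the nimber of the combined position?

0

Grundy values for heap A (subtraction set {1, 2, 4}):
k:     0  1  2  3  4  5  6
g(k):  0  1  2  0  1  2  0
So g(6) = 0.
Grundy values for heap B (subtraction set {3, 4, 6, 7}):
g(0) = mex{} = 0
g(1) = mex{} = 0
g(2) = mex{} = 0
g(3) = mex{0} = 1
g(4) = mex{0} = 1
g(5) = mex{0} = 1
g(6) = mex{0,1} = 2
g(7) = mex{0,1} = 2
g(8) = mex{0,1} = 2
g(9) = mex{0,1,2} = 3
g(10) = mex{1,2} = 0
g(11) = mex{1,2} = 0
So g(11) = 0.
The value of a disjunctive sum is the nim-sum of the parts.
Combined value = 0 ⊕ 0 = 0.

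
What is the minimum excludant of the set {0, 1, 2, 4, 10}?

3

The values 0, 1, 2 are all present; 3 is the first non-negative integer missing from the set.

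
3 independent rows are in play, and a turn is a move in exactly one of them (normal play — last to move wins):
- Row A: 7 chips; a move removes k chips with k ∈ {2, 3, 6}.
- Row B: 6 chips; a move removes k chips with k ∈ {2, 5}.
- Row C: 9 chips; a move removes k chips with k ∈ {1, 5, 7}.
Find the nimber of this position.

1

Build the Grundy sequence for row A with g(k) = mex{g(k−s) : s ∈ {2, 3, 6}, s ≤ k}:
g(0) = mex{} = 0
g(1) = mex{} = 0
g(2) = mex{0} = 1
g(3) = mex{0} = 1
g(4) = mex{0,1} = 2
g(5) = mex{1} = 0
g(6) = mex{0,1,2} = 3
g(7) = mex{0,2} = 1
So g(7) = 1.
Grundy values for row B (subtraction set {2, 5}):
g(0) = mex{} = 0
g(1) = mex{} = 0
g(2) = mex{0} = 1
g(3) = mex{0} = 1
g(4) = mex{1} = 0
g(5) = mex{0,1} = 2
g(6) = mex{0} = 1
So g(6) = 1.
For row C, compute g(0), g(1), … with moves {1, 5, 7}:
g(0) = mex{} = 0
g(1) = mex{0} = 1
g(2) = mex{1} = 0
g(3) = mex{0} = 1
g(4) = mex{1} = 0
g(5) = mex{0} = 1
g(6) = mex{1} = 0
g(7) = mex{0} = 1
g(8) = mex{1} = 0
g(9) = mex{0} = 1
So g(9) = 1.
By the Sprague-Grundy theorem, the Grundy value of a sum of independent games is the XOR of the component values.
Combined value = 1 ⊕ 1 ⊕ 1 = 1.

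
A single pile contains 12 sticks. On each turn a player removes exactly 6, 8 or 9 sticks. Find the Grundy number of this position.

Build the Grundy sequence with g(k) = mex{g(k−s) : s ∈ {6, 8, 9}, s ≤ k}:
k:     0  1  2  3  4  5  6  7  8  9 10 11 12
g(k):  0  0  0  0  0  0  1  1  1  1  1  1  2
So g(12) = 2.

2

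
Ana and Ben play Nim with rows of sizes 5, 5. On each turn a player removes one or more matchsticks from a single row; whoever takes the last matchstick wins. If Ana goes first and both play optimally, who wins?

Nim-sum: 5 XOR 5 = 0.
The nim-sum is 0, so this is a P-position: the player to move is in a losing position under optimal play; Ana is about to move from it and so loses — Ben wins.

Ben wins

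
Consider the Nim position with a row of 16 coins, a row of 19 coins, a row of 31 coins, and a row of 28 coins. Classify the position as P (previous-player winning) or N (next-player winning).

P-position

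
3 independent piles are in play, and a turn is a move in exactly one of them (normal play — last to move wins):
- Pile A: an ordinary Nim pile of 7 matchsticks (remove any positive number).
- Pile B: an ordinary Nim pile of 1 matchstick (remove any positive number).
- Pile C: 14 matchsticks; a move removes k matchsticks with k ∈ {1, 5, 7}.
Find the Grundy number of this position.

6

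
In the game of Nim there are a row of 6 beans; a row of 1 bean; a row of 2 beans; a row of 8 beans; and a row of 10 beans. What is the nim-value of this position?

Compute the nim-sum pairwise:
6 ⊕ 1 = 7
7 ⊕ 2 = 5
5 ⊕ 8 = 13
13 ⊕ 10 = 7

7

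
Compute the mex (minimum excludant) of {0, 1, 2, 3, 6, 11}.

The values 0, 1, 2, 3 are all present; 4 is the first non-negative integer missing from the set.

4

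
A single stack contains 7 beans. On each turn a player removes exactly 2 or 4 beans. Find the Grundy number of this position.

0

Build the Grundy sequence with g(k) = mex{g(k−s) : s ∈ {2, 4}, s ≤ k}:
g(0) = mex{} = 0
g(1) = mex{} = 0
g(2) = mex{0} = 1
g(3) = mex{0} = 1
g(4) = mex{0,1} = 2
g(5) = mex{0,1} = 2
g(6) = mex{1,2} = 0
g(7) = mex{1,2} = 0
So g(7) = 0.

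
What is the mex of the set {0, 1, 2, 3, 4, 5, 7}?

The values 0, 1, 2, 3, 4, 5 are all present; 6 is the first non-negative integer missing from the set.

6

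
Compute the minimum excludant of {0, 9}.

1

0 is in the set but 1 is not, so the mex is 1.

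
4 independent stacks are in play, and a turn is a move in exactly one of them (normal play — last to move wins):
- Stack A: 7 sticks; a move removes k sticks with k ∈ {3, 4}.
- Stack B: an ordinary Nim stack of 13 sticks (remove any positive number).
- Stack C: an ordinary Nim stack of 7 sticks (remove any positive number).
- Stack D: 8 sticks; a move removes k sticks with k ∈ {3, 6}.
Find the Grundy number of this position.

8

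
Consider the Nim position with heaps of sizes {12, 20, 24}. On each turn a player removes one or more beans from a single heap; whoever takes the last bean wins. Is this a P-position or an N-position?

P-position

Compute the nim-sum pairwise:
12 ⊕ 20 = 24
24 ⊕ 24 = 0
The nim-sum is 0, so this is a P-position: the player to move is in a losing position under optimal play.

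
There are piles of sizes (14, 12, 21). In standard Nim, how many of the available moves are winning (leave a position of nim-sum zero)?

1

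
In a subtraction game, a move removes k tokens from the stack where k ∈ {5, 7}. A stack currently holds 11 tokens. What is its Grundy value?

2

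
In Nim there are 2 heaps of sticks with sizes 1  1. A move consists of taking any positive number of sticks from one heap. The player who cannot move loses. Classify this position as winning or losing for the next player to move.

Losing position

Bitwise XOR of the heap sizes:
  1  (1)
  1  (1)
  -
  0  (0)
The nim-sum is 0, so this is a P-position: the player to move is in a losing position under optimal play.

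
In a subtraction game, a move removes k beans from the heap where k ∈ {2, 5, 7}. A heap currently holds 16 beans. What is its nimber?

1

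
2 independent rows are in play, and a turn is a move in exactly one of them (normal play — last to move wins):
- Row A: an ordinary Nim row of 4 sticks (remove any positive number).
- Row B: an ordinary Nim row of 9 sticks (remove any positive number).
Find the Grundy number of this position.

13

Row A is a plain Nim row of size 4, so its Grundy value is 4.
Row B is a plain Nim row of size 9, so its Grundy value is 9.
The value of a disjunctive sum is the nim-sum of the parts.
Combined value = 4 XOR 9 = 13.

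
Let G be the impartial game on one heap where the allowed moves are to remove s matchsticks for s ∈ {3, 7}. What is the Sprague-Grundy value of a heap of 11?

Grundy values for subtraction set {3, 7}:
k:     0  1  2  3  4  5  6  7  8  9 10 11
g(k):  0  0  0  1  1  1  0  2  2  1  0  0
So g(11) = 0.

0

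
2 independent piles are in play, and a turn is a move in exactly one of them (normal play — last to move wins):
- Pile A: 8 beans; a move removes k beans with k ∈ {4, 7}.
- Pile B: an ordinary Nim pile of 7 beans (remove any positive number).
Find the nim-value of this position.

For pile A, compute g(0), g(1), … with moves {4, 7}:
k:     0  1  2  3  4  5  6  7  8
g(k):  0  0  0  0  1  1  1  1  2
So g(8) = 2.
Pile B is a plain Nim pile of size 7, so its Grundy value is 7.
By the Sprague-Grundy theorem, the Grundy value of a sum of independent games is the XOR of the component values.
Combined value = 2 ⊕ 7 = 5.

5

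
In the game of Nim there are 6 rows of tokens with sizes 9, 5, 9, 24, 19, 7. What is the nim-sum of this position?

Compute the nim-sum pairwise:
9 XOR 5 = 12
12 XOR 9 = 5
5 XOR 24 = 29
29 XOR 19 = 14
14 XOR 7 = 9

9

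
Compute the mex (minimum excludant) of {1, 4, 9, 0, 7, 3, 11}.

2

The values 0, 1 are all present; 2 is the first non-negative integer missing from the set.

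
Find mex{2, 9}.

0 is not in the set, so the mex is 0.

0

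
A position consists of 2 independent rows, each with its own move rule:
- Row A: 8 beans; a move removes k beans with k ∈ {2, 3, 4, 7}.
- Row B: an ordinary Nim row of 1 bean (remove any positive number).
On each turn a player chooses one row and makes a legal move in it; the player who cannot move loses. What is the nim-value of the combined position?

Grundy values for row A (subtraction set {2, 3, 4, 7}):
g(0) = mex{} = 0
g(1) = mex{} = 0
g(2) = mex{0} = 1
g(3) = mex{0} = 1
g(4) = mex{0,1} = 2
g(5) = mex{0,1} = 2
g(6) = mex{1,2} = 0
g(7) = mex{0,1,2} = 3
g(8) = mex{0,2} = 1
So g(8) = 1.
Row B is a plain Nim row of size 1, so its Grundy value is 1.
By the Sprague-Grundy theorem, the Grundy value of a sum of independent games is the XOR of the component values.
Combined value = 1 ⊕ 1 = 0.

0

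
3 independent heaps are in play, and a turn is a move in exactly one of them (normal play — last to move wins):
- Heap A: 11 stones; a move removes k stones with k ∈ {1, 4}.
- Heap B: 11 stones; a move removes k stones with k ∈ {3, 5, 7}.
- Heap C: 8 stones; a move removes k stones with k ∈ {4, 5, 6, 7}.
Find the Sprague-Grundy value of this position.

3

Build the Grundy sequence for heap A with g(k) = mex{g(k−s) : s ∈ {1, 4}, s ≤ k}:
k:     0  1  2  3  4  5  6  7  8  9 10 11
g(k):  0  1  0  1  2  0  1  0  1  2  0  1
So g(11) = 1.
Grundy values for heap B (subtraction set {3, 5, 7}):
g(0) = mex{} = 0
g(1) = mex{} = 0
g(2) = mex{} = 0
g(3) = mex{0} = 1
g(4) = mex{0} = 1
g(5) = mex{0} = 1
g(6) = mex{0,1} = 2
g(7) = mex{0,1} = 2
g(8) = mex{0,1} = 2
g(9) = mex{0,1,2} = 3
g(10) = mex{1,2} = 0
g(11) = mex{1,2} = 0
So g(11) = 0.
Grundy values for heap C (subtraction set {4, 5, 6, 7}):
k:     0  1  2  3  4  5  6  7  8
g(k):  0  0  0  0  1  1  1  1  2
So g(8) = 2.
By the Sprague-Grundy theorem, the Grundy value of a sum of independent games is the XOR of the component values.
Combined value = 1 ⊕ 0 ⊕ 2 = 3.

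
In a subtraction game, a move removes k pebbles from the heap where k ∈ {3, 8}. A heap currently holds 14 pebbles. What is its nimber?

1

Build the Grundy sequence with g(k) = mex{g(k−s) : s ∈ {3, 8}, s ≤ k}:
k:     0  1  2  3  4  5  6  7  8  9 10 11 12 13 14
g(k):  0  0  0  1  1  1  0  0  2  1  1  0  0  0  1
So g(14) = 1.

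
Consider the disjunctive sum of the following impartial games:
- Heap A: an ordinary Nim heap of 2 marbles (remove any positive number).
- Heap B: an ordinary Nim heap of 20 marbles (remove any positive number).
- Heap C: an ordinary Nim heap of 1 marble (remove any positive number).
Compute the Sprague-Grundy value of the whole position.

Heap A is a plain Nim heap of size 2, so its Grundy value is 2.
Heap B is a plain Nim heap of size 20, so its Grundy value is 20.
Heap C is a plain Nim heap of size 1, so its Grundy value is 1.
The value of a disjunctive sum is the nim-sum of the parts.
Combined value = 2 ⊕ 20 ⊕ 1 = 23.

23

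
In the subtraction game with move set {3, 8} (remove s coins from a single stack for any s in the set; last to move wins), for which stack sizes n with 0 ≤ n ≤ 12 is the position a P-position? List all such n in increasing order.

0, 1, 2, 6, 7, 11, 12

Grundy values for subtraction set {3, 8}:
k:     0  1  2  3  4  5  6  7  8  9 10 11 12
g(k):  0  0  0  1  1  1  0  0  2  1  1  0  0
The P-positions (g = 0) in 0..12 are 0, 1, 2, 6, 7, 11, 12.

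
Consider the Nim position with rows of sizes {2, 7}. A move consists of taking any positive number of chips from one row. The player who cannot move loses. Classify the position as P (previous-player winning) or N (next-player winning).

N-position

Nim-sum: 2 ⊕ 7 = 5.
The nim-sum is 5 ≠ 0, so this is an N-position: the player to move can win.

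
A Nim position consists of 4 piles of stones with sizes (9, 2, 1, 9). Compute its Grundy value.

Write each in binary and XOR column by column:
  1001  (9)
  0010  (2)
  0001  (1)
  1001  (9)
  ----
  0011  (3)

3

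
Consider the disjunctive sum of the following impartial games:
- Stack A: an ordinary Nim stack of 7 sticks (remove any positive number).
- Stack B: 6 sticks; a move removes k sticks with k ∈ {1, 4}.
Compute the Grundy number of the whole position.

6

Stack A is a plain Nim stack of size 7, so its Grundy value is 7.
For stack B, compute g(0), g(1), … with moves {1, 4}:
k:     0  1  2  3  4  5  6
g(k):  0  1  0  1  2  0  1
So g(6) = 1.
The value of a disjunctive sum is the nim-sum of the parts.
Combined value = 7 ⊕ 1 = 6.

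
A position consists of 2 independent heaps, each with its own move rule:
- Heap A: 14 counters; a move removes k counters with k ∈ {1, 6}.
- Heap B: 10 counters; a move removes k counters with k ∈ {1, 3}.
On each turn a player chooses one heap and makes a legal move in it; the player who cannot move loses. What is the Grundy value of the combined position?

Build the Grundy sequence for heap A with g(k) = mex{g(k−s) : s ∈ {1, 6}, s ≤ k}:
k:     0  1  2  3  4  5  6  7  8  9 10 11 12 13 14
g(k):  0  1  0  1  0  1  2  0  1  0  1  0  1  2  0
So g(14) = 0.
Build the Grundy sequence for heap B with g(k) = mex{g(k−s) : s ∈ {1, 3}, s ≤ k}:
g(0) = mex{} = 0
g(1) = mex{0} = 1
g(2) = mex{1} = 0
g(3) = mex{0} = 1
g(4) = mex{1} = 0
g(5) = mex{0} = 1
g(6) = mex{1} = 0
g(7) = mex{0} = 1
g(8) = mex{1} = 0
g(9) = mex{0} = 1
g(10) = mex{1} = 0
So g(10) = 0.
By the Sprague-Grundy theorem, the Grundy value of a sum of independent games is the XOR of the component values.
Combined value = 0 ⊕ 0 = 0.

0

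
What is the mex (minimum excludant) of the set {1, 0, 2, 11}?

The values 0, 1, 2 are all present; 3 is the first non-negative integer missing from the set.

3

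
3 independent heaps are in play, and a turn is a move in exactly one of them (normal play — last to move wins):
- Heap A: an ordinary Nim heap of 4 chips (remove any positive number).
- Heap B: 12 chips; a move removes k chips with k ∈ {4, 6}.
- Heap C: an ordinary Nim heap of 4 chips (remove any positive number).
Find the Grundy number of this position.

Heap A is a plain Nim heap of size 4, so its Grundy value is 4.
Grundy values for heap B (subtraction set {4, 6}):
g(0) = mex{} = 0
g(1) = mex{} = 0
g(2) = mex{} = 0
g(3) = mex{} = 0
g(4) = mex{0} = 1
g(5) = mex{0} = 1
g(6) = mex{0} = 1
g(7) = mex{0} = 1
g(8) = mex{0,1} = 2
g(9) = mex{0,1} = 2
g(10) = mex{1} = 0
g(11) = mex{1} = 0
g(12) = mex{1,2} = 0
So g(12) = 0.
Heap C is a plain Nim heap of size 4, so its Grundy value is 4.
By the Sprague-Grundy theorem, the Grundy value of a sum of independent games is the XOR of the component values.
Combined value = 4 ⊕ 0 ⊕ 4 = 0.

0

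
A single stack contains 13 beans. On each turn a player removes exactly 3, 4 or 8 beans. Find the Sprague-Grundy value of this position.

Grundy values for subtraction set {3, 4, 8}:
k:     0  1  2  3  4  5  6  7  8  9 10 11 12 13
g(k):  0  0  0  1  1  1  2  0  2  3  1  3  0  0
So g(13) = 0.

0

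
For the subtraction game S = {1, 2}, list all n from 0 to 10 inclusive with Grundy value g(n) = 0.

0, 3, 6, 9

Grundy values for subtraction set {1, 2}:
g(0) = mex{} = 0
g(1) = mex{0} = 1
g(2) = mex{0,1} = 2
g(3) = mex{1,2} = 0
g(4) = mex{0,2} = 1
g(5) = mex{0,1} = 2
g(6) = mex{1,2} = 0
g(7) = mex{0,2} = 1
g(8) = mex{0,1} = 2
g(9) = mex{1,2} = 0
g(10) = mex{0,2} = 1
The P-positions (g = 0) in 0..10 are 0, 3, 6, 9.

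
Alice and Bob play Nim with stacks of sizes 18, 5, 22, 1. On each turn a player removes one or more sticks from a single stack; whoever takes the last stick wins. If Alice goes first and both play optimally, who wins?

Nim-sum: 18 XOR 5 XOR 22 XOR 1 = 0.
The nim-sum is 0, so this is a P-position: the player to move is in a losing position under optimal play; Alice is about to move from it and so loses — Bob wins.

Bob wins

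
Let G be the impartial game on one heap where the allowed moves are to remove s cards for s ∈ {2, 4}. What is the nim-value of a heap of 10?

Compute g(0), g(1), … for moves {2, 4}:
g(0) = mex{} = 0
g(1) = mex{} = 0
g(2) = mex{0} = 1
g(3) = mex{0} = 1
g(4) = mex{0,1} = 2
g(5) = mex{0,1} = 2
g(6) = mex{1,2} = 0
g(7) = mex{1,2} = 0
g(8) = mex{0,2} = 1
g(9) = mex{0,2} = 1
g(10) = mex{0,1} = 2
So g(10) = 2.

2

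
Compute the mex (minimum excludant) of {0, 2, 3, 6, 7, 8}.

1

0 is in the set but 1 is not, so the mex is 1.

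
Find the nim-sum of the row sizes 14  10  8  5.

9

Compute the nim-sum pairwise:
14 XOR 10 = 4
4 XOR 8 = 12
12 XOR 5 = 9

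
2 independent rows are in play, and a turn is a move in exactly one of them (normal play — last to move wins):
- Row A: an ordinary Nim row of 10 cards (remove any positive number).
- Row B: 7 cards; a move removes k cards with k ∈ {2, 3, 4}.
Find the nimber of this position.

10

Row A is a plain Nim row of size 10, so its Grundy value is 10.
Build the Grundy sequence for row B with g(k) = mex{g(k−s) : s ∈ {2, 3, 4}, s ≤ k}:
g(0) = mex{} = 0
g(1) = mex{} = 0
g(2) = mex{0} = 1
g(3) = mex{0} = 1
g(4) = mex{0,1} = 2
g(5) = mex{0,1} = 2
g(6) = mex{1,2} = 0
g(7) = mex{1,2} = 0
So g(7) = 0.
The value of a disjunctive sum is the nim-sum of the parts.
Combined value = 10 ⊕ 0 = 10.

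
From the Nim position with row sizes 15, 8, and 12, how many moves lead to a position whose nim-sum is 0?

Compute the nim-sum pairwise:
15 ⊕ 8 = 7
7 ⊕ 12 = 11
The overall nim-sum is X = 11. A row of size p has a winning move iff p XOR X < p (reduce it to p XOR X).
  15: 15 XOR 11 = 4 < 15 — winning move (to 4).
  8: 8 XOR 11 = 3 < 8 — winning move (to 3).
  12: 12 XOR 11 = 7 < 12 — winning move (to 7).
That gives 3 winning moves.

3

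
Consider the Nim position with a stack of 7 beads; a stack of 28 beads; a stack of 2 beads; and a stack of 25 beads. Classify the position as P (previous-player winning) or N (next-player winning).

P-position

Nim-sum: 7 XOR 28 XOR 2 XOR 25 = 0.
The nim-sum is 0, so this is a P-position: the player to move is in a losing position under optimal play.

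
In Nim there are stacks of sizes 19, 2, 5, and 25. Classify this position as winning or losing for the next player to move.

Winning position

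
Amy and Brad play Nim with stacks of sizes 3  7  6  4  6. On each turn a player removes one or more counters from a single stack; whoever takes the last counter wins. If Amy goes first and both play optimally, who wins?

Brad wins

Write each in binary and XOR column by column:
  011  (3)
  111  (7)
  110  (6)
  100  (4)
  110  (6)
  ---
  000  (0)
The nim-sum is 0, so this is a P-position: the player to move is in a losing position under optimal play; Amy is about to move from it and so loses — Brad wins.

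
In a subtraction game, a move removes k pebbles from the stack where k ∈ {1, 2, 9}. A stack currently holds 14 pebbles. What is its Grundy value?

Compute g(0), g(1), … for moves {1, 2, 9}:
g(0) = mex{} = 0
g(1) = mex{0} = 1
g(2) = mex{0,1} = 2
g(3) = mex{1,2} = 0
g(4) = mex{0,2} = 1
g(5) = mex{0,1} = 2
g(6) = mex{1,2} = 0
g(7) = mex{0,2} = 1
g(8) = mex{0,1} = 2
g(9) = mex{0,1,2} = 3
g(10) = mex{1,2,3} = 0
g(11) = mex{0,2,3} = 1
g(12) = mex{0,1} = 2
g(13) = mex{1,2} = 0
g(14) = mex{0,2} = 1
So g(14) = 1.

1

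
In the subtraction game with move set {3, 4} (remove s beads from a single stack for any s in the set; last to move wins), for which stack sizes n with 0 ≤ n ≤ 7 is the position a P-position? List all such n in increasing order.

0, 1, 2, 7

Compute g(0), g(1), … for moves {3, 4}:
k:     0  1  2  3  4  5  6  7
g(k):  0  0  0  1  1  1  2  0
The P-positions (g = 0) in 0..7 are 0, 1, 2, 7.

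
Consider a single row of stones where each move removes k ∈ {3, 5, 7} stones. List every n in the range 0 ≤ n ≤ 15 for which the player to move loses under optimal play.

Build the Grundy sequence with g(k) = mex{g(k−s) : s ∈ {3, 5, 7}, s ≤ k}:
k:     0  1  2  3  4  5  6  7  8  9 10 11 12 13 14 15
g(k):  0  0  0  1  1  1  2  2  2  3  0  0  0  1  1  1
The P-positions (g = 0) in 0..15 are 0, 1, 2, 10, 11, 12.

0, 1, 2, 10, 11, 12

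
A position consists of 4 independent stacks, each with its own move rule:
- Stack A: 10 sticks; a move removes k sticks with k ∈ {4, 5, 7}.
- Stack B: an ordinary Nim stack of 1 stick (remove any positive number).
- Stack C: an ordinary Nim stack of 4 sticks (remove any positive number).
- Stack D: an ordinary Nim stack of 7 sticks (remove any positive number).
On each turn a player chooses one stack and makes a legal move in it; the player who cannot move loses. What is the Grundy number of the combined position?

0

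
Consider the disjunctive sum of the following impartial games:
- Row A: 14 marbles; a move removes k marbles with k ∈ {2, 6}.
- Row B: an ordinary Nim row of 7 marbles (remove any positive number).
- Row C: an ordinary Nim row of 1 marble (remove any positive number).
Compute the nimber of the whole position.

7

Build the Grundy sequence for row A with g(k) = mex{g(k−s) : s ∈ {2, 6}, s ≤ k}:
k:     0  1  2  3  4  5  6  7  8  9 10 11 12 13 14
g(k):  0  0  1  1  0  0  1  1  0  0  1  1  0  0  1
So g(14) = 1.
Row B is a plain Nim row of size 7, so its Grundy value is 7.
Row C is a plain Nim row of size 1, so its Grundy value is 1.
By the Sprague-Grundy theorem, the Grundy value of a sum of independent games is the XOR of the component values.
Combined value = 1 ⊕ 7 ⊕ 1 = 7.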